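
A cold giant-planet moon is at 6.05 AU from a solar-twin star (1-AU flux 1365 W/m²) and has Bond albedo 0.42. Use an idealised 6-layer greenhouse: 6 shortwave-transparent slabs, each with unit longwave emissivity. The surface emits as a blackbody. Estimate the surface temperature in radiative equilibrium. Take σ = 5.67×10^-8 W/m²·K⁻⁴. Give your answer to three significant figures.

161 kelvin

Irradiance scales as 1/d², so S = 1365 W/m² × (1/6.05)² = 37.29 W/m².
Top-of-atmosphere balance: σT_e⁴ = S(1−α)/4 = 5.407 W/m² → T_e = 98.82 K.
For an N-layer opaque stack, T_s⁴ = (N+1)T_e⁴, hence T_s = (7)^(1/4)×98.82 K = 160.7 K.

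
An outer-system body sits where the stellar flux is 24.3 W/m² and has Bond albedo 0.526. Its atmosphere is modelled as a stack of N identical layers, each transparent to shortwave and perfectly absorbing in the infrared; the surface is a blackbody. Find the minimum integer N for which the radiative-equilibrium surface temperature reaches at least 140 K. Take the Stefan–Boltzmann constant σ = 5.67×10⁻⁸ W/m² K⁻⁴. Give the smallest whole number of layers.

7

OLR = S(1−α)/4 = 2.880 W/m²; the top layer radiates at T_e = 84.42 K.
Need (N+1)T_e⁴ ≥ T_s⁴, i.e. N+1 ≥ (140/84.42)⁴ = 7.564.
The minimum whole number is N = 7.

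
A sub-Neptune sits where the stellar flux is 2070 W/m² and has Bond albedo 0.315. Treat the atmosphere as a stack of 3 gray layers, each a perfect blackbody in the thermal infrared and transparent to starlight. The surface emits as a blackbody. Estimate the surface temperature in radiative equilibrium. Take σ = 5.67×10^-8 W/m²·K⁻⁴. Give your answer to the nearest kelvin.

Top-of-atmosphere balance: σT_e⁴ = S(1−α)/4 = 354.5 W/m² → T_e = 281.2 K.
For an N-layer opaque stack, T_s⁴ = (N+1)T_e⁴, hence T_s = (4)^(1/4)×281.2 K = 397.7 K.

398 K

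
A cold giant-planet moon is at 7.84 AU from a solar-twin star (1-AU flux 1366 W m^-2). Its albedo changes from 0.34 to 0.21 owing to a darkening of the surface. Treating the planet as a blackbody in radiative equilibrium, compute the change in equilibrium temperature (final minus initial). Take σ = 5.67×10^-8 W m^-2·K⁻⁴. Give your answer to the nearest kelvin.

4 kelvin

Irradiance scales as 1/d², so S = 1366 W m^-2 × (1/7.84)² = 22.22 W m^-2.
With α = 0.34, T₁ = 89.68 K.
Final:   T₂ = [S(1−0.21)/(4σ)]^(1/4) = 93.80 K.
Change: 93.80 − 89.68 = 4.123 K.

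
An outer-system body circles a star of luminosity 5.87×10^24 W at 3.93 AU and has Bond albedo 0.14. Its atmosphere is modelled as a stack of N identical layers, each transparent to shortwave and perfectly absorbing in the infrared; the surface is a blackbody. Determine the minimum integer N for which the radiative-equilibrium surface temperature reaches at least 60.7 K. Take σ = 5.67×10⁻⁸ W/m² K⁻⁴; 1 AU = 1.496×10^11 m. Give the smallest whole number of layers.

2

Orbital distance: d = 3.93 AU = 5.879×10^11 m.
Spreading L over a sphere of radius d: S = 5.87×10^24/(4π·5.88×10^11²) = 1.351 W/m².
Top-of-atmosphere balance: σT_e⁴ = S(1−α)/4 = 0.2905 W/m² → T_e = 47.58 K.
Need (N+1)T_e⁴ ≥ T_s⁴, i.e. N+1 ≥ (60.7/47.58)⁴ = 2.649.
Rounding up, N = 2.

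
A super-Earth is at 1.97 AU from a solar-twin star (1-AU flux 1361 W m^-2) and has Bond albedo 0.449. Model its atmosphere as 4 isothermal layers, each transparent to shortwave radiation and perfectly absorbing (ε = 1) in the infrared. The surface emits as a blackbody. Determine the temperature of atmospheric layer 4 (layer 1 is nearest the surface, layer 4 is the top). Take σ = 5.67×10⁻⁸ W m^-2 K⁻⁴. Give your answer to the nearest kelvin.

171 K

Flux at the orbit: S = 1361/(1.97)² = 350.7 W m^-2.
OLR = S(1−α)/4 = 48.31 W m^-2; the top layer radiates at T_e = 170.8 K.
Each opaque layer satisfies 2T_j⁴ = T_{j−1}⁴ + T_{j+1}⁴, giving T_k⁴ = (N+1−k)T_e⁴.
T_4 = (1)^(1/4)·170.8 = 170.8 K.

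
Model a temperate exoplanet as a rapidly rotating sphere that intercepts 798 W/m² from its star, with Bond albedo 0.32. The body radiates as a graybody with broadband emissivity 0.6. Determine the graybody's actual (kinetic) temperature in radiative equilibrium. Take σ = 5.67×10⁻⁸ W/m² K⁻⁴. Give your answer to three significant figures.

Absorbed flux (global mean): S(1−α)/4 = 798.0·0.68/4 = 135.7 W/m².
Equating to εσT⁴ with ε = 0.6: T = (135.7/0.6σ)^(1/4) = 251.3 K.

251 kelvin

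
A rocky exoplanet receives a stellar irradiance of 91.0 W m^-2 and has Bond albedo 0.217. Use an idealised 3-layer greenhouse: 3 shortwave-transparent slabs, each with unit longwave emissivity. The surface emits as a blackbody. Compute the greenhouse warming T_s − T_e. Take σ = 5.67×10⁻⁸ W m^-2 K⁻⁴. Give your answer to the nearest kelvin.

55 kelvin

OLR = S(1−α)/4 = 17.81 W m^-2; the top layer radiates at T_e = 133.1 K.
T_s = (N+1)^(1/4)·T_e = 188.3 K.
So the greenhouse effect raises the surface by 188.3 − 133.1 = 55.15 K.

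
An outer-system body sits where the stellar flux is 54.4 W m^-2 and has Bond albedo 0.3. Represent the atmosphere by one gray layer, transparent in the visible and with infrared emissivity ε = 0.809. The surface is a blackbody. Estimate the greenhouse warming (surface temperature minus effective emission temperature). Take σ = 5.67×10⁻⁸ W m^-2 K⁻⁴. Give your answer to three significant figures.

At the top of the atmosphere, σT_e⁴ = S(1−α)/4 = 9.520 W m^-2, giving T_e = 113.8 K.
For a single slab of emissivity ε, T_s⁴ = 2T_e⁴/(2−ε); thus T_s = 113.8·(1.679)^(1/4) = 129.6 K.
The atmosphere warms the surface by 15.75 K.

15.7 kelvin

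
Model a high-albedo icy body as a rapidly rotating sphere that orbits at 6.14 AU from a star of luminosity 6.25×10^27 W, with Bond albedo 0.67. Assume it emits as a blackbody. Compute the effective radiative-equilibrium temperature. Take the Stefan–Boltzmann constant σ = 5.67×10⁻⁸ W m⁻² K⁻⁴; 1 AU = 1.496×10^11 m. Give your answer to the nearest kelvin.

Orbital distance: d = 6.14 AU = 9.185×10^11 m.
Spreading L over a sphere of radius d: S = 6.25×10^27/(4π·9.19×10^11²) = 589.5 W m⁻².
The planet absorbs (1−α)S over its disc πR² and re-emits over 4πR², so the mean absorbed flux is (1−0.67)·589.5/4 = 48.63 W m⁻².
Balancing against σT⁴: T = (48.63/5.67×10⁻⁸)^(1/4) = 171.1 K.

171 K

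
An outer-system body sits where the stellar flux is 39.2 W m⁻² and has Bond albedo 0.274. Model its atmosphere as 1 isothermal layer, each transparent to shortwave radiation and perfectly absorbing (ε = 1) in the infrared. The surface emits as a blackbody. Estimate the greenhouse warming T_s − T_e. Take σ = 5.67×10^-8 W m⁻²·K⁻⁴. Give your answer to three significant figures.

20.0 kelvin

The effective emission temperature is T_e = [S(1−α)/(4σ)]^¼ = 105.8 K.
T_s = (N+1)^(1/4)·T_e = 125.9 K.
Warming: T_s − T_e = 20.03 K.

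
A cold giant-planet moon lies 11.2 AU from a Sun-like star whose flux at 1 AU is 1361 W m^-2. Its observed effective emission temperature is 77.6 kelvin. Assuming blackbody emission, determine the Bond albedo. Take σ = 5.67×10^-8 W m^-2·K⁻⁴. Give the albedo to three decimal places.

0.242

Irradiance scales as 1/d², so S = 1361 W m^-2 × (1/11.2)² = 10.85 W m^-2.
Rearranging the radiative balance, α = 1 − 4σT⁴/S.
4σT⁴ = 4·5.67×10⁻⁸·(77.6)⁴ = 8.224 W m^-2.
1−α = 8.224/10.85 = 0.7580, so α = 0.2420.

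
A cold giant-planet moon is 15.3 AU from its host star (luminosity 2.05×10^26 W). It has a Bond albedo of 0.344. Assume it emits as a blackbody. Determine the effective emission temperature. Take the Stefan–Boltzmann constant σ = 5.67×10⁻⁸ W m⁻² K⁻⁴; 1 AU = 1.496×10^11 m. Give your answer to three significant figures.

54.8 K

d = 15.3 × 1.496×10^11 m = 2.289×10^12 m.
Spreading L over a sphere of radius d: S = 2.05×10^26/(4π·2.29×10^12²) = 3.114 W m⁻².
Averaging over the sphere, the absorbed flux is S(1−α)/4 = 0.5107 W m⁻².
Set σT⁴ = 0.5107 → T = (0.5107/σ)^(1/4) = 54.78 K.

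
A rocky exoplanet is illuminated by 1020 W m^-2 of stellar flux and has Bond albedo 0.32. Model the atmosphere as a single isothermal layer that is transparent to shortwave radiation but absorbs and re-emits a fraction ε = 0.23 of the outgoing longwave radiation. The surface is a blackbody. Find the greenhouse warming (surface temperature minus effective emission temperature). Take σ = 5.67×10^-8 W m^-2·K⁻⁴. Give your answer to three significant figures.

7.29 kelvin

At the top of the atmosphere, σT_e⁴ = S(1−α)/4 = 173.4 W m^-2, giving T_e = 235.2 K.
Surface balance with a leaky layer gives σT_s⁴ = σT_e⁴·2/(2−ε), so T_s = T_e·[2/(2−0.23)]^(1/4) = 242.5 K.
Greenhouse warming: T_s − T_e = 7.293 K.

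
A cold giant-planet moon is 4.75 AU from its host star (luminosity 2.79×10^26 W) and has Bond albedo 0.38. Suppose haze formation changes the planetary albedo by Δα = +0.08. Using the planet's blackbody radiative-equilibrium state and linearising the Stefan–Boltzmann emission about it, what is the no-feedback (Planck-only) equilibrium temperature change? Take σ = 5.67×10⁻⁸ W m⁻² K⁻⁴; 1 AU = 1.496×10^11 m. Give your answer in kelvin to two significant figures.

d = 4.75 × 1.496×10^11 m = 7.106×10^11 m.
S = L/(4πd²) = 43.97 W m⁻².
Reference equilibrium: T_e = [S(1−α)/(4σ)]^(1/4) = 104.7 K.
The change in absorbed flux is Δ[S(1−α)/4] = −SΔα/4 = -0.8794 W m⁻².
Linearising σT⁴ gives d(σT⁴)/dT = 4σT_e³ = 0.2604 W m⁻² per K.
So ΔT₀ = -0.8794/0.2604 = -3.38 K.

-3.4 kelvin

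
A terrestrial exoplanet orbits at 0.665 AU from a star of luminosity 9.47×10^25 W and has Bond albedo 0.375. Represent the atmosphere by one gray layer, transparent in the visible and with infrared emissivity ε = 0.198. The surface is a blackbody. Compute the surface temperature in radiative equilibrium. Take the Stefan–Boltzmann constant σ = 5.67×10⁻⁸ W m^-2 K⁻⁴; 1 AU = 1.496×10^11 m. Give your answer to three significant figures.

220 kelvin

d = 0.665 × 1.496×10^11 m = 9.948×10^10 m.
Flux at the orbit: S = L/(4πd²) = 9.47×10^25/(4π·(9.95×10^10)²) = 761.4 W m^-2.
At the top of the atmosphere, σT_e⁴ = S(1−α)/4 = 119.0 W m^-2, giving T_e = 214.0 K.
The surface balance (absorbed SW + ε·downward IR = σT_s⁴) with T_a⁴ = T_s⁴/2 reduces to T_s = T_e·[2/(2−ε)]^¼ = 219.7 K.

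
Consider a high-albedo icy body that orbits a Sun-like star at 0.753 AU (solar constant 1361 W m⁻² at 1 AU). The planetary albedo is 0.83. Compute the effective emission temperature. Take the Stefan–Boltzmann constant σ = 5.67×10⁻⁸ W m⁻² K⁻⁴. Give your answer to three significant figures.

By the inverse-square law, S = 1361/0.753² = 2400 W m⁻².
The planet absorbs (1−α)S over its disc πR² and re-emits over 4πR², so the mean absorbed flux is (1−0.83)·2400/4 = 102.0 W m⁻².
Balancing against σT⁴: T = (102.0/5.67×10⁻⁸)^(1/4) = 206.0 K.

206 K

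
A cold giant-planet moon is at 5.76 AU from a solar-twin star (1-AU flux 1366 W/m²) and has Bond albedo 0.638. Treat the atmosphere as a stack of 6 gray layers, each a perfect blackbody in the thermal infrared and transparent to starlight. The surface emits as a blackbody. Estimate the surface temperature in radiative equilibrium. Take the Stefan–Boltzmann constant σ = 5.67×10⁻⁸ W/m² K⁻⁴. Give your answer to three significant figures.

By the inverse-square law, S = 1366/5.76² = 41.17 W/m².
The effective emission temperature is T_e = [S(1−α)/(4σ)]^¼ = 90.04 K.
Layer-by-layer balance gives σT_s⁴ = (N+1)σT_e⁴, so T_s = 7^¼·90.04 = 146.5 K.

146 kelvin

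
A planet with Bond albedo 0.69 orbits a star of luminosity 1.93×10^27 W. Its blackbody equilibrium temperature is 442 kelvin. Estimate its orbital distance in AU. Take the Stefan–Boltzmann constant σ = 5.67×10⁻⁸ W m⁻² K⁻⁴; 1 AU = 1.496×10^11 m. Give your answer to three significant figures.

0.496 AU

Required flux: S = 4σT⁴/(1−α) = 27920 W m⁻².
From L = 4πd²S, d = √(1.93×10^27/(4π·27920)) = 7.416×10^10 m = 0.4957 AU.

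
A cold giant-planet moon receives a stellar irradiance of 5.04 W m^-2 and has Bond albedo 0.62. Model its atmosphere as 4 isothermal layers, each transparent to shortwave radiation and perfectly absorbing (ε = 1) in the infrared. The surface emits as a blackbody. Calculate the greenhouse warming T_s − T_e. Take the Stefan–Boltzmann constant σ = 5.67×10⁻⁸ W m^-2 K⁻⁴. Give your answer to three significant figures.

26.7 kelvin

OLR = S(1−α)/4 = 0.4788 W m^-2; the top layer radiates at T_e = 53.91 K.
Surface: T_s = (5)^¼·T_e = 80.61 K.
So the greenhouse effect raises the surface by 80.61 − 53.91 = 26.70 K.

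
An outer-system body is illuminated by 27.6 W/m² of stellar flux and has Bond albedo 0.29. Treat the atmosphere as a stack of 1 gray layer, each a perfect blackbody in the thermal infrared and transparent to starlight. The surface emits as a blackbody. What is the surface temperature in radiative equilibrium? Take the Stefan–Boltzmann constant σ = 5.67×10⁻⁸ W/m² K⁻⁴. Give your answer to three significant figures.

OLR = S(1−α)/4 = 4.899 W/m²; the top layer radiates at T_e = 96.41 K.
With N = 1 opaque layers, T_s = (N+1)^(1/4)·T_e = 2^(1/4)·96.41 = 114.7 K.

115 K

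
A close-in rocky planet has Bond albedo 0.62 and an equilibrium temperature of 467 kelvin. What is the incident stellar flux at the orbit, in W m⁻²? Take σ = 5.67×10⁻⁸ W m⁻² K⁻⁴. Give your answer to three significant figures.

Invert the energy balance for S: S = 4σT⁴/(1−α).
The emitted flux is σT⁴ = 2697 W m⁻².
So S = 4×2697/(1−0.62) = 28390 W m⁻².

28400 W m⁻²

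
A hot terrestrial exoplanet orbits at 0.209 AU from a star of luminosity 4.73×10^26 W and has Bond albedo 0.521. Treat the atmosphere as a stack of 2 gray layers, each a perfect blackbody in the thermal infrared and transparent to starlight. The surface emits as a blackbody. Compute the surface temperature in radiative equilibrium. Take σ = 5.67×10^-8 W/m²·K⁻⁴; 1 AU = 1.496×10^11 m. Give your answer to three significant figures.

Orbital distance: d = 0.209 AU = 3.127×10^10 m.
Spreading L over a sphere of radius d: S = 4.73×10^26/(4π·3.13×10^10²) = 38500 W/m².
Top-of-atmosphere balance: σT_e⁴ = S(1−α)/4 = 4611 W/m² → T_e = 534.0 K.
With N = 2 opaque layers, T_s = (N+1)^(1/4)·T_e = 3^(1/4)·534.0 = 702.8 K.

703 kelvin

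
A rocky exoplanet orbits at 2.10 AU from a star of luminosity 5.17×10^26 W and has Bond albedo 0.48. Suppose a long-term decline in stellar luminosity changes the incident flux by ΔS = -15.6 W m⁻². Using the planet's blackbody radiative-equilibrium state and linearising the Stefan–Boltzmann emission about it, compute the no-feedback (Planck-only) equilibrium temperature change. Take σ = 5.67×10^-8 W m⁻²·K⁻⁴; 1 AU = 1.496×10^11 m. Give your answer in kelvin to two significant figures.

d = 2.10 × 1.496×10^11 m = 3.142×10^11 m.
S = L/(4πd²) = 416.8 W m⁻².
Unperturbed T_e = [416.8·(1−0.48)/(4σ)]^¼ = 175.8 K.
Only a fraction (1−α) is absorbed and it's spread over 4πR², so ΔF = (1−α)ΔS/4 = -2.028 W m⁻².
Planck response: λ_P = 4σT_e³ = 4·5.67×10⁻⁸·(175.8)³ = 1.233 W m⁻²/K.
So ΔT₀ = -2.028/1.233 = -1.65 K.

-1.6 K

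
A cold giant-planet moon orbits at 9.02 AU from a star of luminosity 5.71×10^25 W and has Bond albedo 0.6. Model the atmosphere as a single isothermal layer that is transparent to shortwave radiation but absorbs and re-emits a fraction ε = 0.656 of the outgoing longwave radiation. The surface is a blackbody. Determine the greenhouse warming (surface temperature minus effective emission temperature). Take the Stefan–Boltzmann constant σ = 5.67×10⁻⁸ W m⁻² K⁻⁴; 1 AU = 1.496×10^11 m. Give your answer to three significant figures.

Orbital distance: d = 9.02 AU = 1.349×10^12 m.
S = L/(4πd²) = 2.495 W m⁻².
The planet radiates to space at T_e = [S(1−α)/(4σ)]^(1/4) = 45.80 K.
The surface balance (absorbed SW + ε·downward IR = σT_s⁴) with T_a⁴ = T_s⁴/2 reduces to T_s = T_e·[2/(2−ε)]^¼ = 50.59 K.
The atmosphere warms the surface by 4.785 K.

4.79 kelvin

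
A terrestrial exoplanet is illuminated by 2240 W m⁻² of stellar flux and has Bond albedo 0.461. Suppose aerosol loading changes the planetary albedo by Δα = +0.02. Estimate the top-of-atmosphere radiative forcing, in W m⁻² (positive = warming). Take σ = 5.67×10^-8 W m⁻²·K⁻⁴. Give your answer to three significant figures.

-11.2 W m⁻²

The change in absorbed flux is Δ[S(1−α)/4] = −SΔα/4 = -11.20 W m⁻².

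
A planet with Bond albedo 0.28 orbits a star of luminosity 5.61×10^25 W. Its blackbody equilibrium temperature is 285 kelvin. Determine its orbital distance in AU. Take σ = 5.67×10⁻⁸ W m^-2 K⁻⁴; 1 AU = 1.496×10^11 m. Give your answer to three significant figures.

0.310 AU

The flux needed for this T is 4σT⁴/(1−0.28) = 2078 W m^-2.
From L = 4πd²S, d = √(5.61×10^25/(4π·2078)) = 4.635×10^10 m = 0.3098 AU.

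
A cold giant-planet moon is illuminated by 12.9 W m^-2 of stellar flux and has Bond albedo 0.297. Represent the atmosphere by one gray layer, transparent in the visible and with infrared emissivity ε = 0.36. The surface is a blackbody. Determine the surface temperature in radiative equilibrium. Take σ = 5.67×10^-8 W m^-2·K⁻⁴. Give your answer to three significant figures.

83.6 K

At the top of the atmosphere, σT_e⁴ = S(1−α)/4 = 2.267 W m^-2, giving T_e = 79.52 K.
Surface balance with a leaky layer gives σT_s⁴ = σT_e⁴·2/(2−ε), so T_s = T_e·[2/(2−0.36)]^(1/4) = 83.56 K.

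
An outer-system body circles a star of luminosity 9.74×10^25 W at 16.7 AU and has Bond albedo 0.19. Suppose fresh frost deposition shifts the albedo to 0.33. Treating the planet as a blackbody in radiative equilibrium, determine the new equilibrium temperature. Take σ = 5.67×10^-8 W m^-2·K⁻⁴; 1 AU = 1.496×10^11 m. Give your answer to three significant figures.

Orbital distance: d = 16.7 AU = 2.498×10^12 m.
Spreading L over a sphere of radius d: S = 9.74×10^25/(4π·2.50×10^12²) = 1.242 W m^-2.
With the new albedo, S(1−α₂)/4 = 0.2080 W m^-2, so T₂ = 43.76 K.

43.8 K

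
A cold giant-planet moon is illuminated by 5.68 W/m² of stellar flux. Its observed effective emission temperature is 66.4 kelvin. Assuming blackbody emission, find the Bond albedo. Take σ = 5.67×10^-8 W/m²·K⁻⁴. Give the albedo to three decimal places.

Rearranging the radiative balance, α = 1 − 4σT⁴/S.
4σT⁴ = 4·5.67×10⁻⁸·(66.4)⁴ = 4.409 W/m².
1−α = 4.409/5.680 = 0.7762, so α = 0.2238.

0.224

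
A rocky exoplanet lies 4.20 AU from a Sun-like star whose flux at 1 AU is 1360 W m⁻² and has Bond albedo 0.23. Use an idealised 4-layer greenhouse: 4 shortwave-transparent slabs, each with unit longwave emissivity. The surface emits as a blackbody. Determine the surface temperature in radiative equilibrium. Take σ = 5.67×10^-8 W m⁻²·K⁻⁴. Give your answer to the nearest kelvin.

190 kelvin

Flux at the orbit: S = 1360/(4.20)² = 77.10 W m⁻².
OLR = S(1−α)/4 = 14.84 W m⁻²; the top layer radiates at T_e = 127.2 K.
Layer-by-layer balance gives σT_s⁴ = (N+1)σT_e⁴, so T_s = 5^¼·127.2 = 190.2 K.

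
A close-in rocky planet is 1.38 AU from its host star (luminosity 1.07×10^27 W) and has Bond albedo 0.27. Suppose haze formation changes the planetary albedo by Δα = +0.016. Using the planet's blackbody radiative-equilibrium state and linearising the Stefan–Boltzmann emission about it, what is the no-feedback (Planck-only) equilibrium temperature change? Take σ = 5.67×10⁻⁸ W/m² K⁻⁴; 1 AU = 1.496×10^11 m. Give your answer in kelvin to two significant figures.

-1.6 K

d = 1.38 × 1.496×10^11 m = 2.064×10^11 m.
S = L/(4πd²) = 1998 W/m².
Reference equilibrium: T_e = [S(1−α)/(4σ)]^(1/4) = 283.2 K.
The change in absorbed flux is Δ[S(1−α)/4] = −SΔα/4 = -7.991 W/m².
Linearising σT⁴ gives d(σT⁴)/dT = 4σT_e³ = 5.150 W/m² per K.
ΔT₀ = ΔF/λ_P = -7.991/5.150 = -1.55 K.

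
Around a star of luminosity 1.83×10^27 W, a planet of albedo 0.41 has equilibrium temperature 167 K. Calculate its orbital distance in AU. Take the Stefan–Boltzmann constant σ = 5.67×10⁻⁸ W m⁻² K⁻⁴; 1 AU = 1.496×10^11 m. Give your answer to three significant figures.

4.67 AU

Required flux: S = 4σT⁴/(1−α) = 299.0 W m⁻².
From L = 4πd²S, d = √(1.83×10^27/(4π·299.0)) = 6.979×10^11 m = 4.665 AU.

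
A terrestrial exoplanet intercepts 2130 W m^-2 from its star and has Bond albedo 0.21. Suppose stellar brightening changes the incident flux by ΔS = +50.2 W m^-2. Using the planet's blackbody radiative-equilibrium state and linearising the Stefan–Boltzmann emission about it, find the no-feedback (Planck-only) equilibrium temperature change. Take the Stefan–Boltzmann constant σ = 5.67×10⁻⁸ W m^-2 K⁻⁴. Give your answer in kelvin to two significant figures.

1.7 K

Unperturbed T_e = [2130·(1−0.21)/(4σ)]^¼ = 293.5 K.
TOA radiative forcing: ΔF = (1−α)ΔS/4 = 0.79·(+50.2)/4 = 9.915 W m^-2.
Linearising σT⁴ gives d(σT⁴)/dT = 4σT_e³ = 5.733 W m^-2 per K.
So ΔT₀ = 9.915/5.733 = 1.73 K.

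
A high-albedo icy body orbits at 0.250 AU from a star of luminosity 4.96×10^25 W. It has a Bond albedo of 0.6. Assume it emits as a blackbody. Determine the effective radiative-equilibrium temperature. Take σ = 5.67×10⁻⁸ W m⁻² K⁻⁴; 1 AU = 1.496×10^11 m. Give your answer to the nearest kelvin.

d = 0.250 × 1.496×10^11 m = 3.740×10^10 m.
Spreading L over a sphere of radius d: S = 4.96×10^25/(4π·3.74×10^10²) = 2822 W m⁻².
Averaging over the sphere, the absorbed flux is S(1−α)/4 = 282.2 W m⁻².
In equilibrium σT⁴ equals this, so T = 265.6 K.

266 K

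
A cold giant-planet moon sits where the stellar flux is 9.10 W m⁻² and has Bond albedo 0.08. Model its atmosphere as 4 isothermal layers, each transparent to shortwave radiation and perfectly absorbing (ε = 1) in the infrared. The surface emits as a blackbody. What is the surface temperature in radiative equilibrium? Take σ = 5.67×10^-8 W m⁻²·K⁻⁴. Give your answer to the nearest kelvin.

Top-of-atmosphere balance: σT_e⁴ = S(1−α)/4 = 2.093 W m⁻² → T_e = 77.95 K.
For an N-layer opaque stack, T_s⁴ = (N+1)T_e⁴, hence T_s = (5)^(1/4)×77.95 K = 116.6 K.

117 K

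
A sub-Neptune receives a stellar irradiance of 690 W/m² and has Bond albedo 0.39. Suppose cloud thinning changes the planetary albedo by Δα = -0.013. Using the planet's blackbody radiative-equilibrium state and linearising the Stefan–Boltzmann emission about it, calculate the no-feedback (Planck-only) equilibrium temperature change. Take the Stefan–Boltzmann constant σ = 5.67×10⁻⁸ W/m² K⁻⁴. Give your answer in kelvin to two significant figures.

Reference equilibrium: T_e = [S(1−α)/(4σ)]^(1/4) = 207.6 K.
TOA radiative forcing: ΔF = −S·Δα/4 = −690.0·(-0.013)/4 = 2.242 W/m².
Planck response: λ_P = 4σT_e³ = 4·5.67×10⁻⁸·(207.6)³ = 2.028 W/m²/K.
ΔT₀ = ΔF/λ_P = 2.242/2.028 = 1.11 K.

1.1 K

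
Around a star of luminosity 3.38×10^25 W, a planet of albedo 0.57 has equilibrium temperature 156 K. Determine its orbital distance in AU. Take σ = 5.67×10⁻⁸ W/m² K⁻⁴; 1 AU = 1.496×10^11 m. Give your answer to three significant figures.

Required flux: S = 4σT⁴/(1−α) = 312.4 W/m².
From L = 4πd²S, d = √(3.38×10^25/(4π·312.4)) = 9.279×10^10 m = 0.6203 AU.

0.620 AU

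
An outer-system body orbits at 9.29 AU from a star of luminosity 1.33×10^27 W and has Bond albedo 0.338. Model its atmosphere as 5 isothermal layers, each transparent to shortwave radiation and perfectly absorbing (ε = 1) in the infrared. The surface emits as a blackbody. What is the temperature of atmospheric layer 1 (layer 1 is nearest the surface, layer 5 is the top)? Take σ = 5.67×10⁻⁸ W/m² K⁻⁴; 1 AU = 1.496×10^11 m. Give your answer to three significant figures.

168 kelvin

d = 9.29 × 1.496×10^11 m = 1.390×10^12 m.
S = L/(4πd²) = 54.80 W/m².
OLR = S(1−α)/4 = 9.069 W/m²; the top layer radiates at T_e = 112.5 K.
Each opaque layer satisfies 2T_j⁴ = T_{j−1}⁴ + T_{j+1}⁴, giving T_k⁴ = (N+1−k)T_e⁴.
T_1 = (5)^(1/4)·112.5 = 168.2 K.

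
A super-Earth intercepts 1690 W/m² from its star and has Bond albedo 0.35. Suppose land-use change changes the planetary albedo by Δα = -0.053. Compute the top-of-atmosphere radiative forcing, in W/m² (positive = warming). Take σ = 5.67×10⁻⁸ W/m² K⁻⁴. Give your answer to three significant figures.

22.4 W/m²

ΔF = −(S/4)Δα = −(1690/4)×(-0.053) = 22.39 W/m².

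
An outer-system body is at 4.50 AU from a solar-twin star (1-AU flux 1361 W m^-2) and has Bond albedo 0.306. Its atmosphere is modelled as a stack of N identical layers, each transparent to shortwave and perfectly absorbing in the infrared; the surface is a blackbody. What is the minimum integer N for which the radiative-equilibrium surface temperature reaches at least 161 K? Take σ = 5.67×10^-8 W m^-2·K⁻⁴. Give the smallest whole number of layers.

Irradiance scales as 1/d², so S = 1361 W m^-2 × (1/4.50)² = 67.21 W m^-2.
OLR = S(1−α)/4 = 11.66 W m^-2; the top layer radiates at T_e = 119.8 K.
Need (N+1)T_e⁴ ≥ T_s⁴, i.e. N+1 ≥ (161/119.8)⁴ = 3.267.
The minimum whole number is N = 3.

3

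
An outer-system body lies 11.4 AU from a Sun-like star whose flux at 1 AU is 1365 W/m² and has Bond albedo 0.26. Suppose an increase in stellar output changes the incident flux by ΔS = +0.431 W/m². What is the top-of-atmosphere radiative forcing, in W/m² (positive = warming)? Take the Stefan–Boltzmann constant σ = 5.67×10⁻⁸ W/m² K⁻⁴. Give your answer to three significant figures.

0.0797 W/m²

By the inverse-square law, S = 1365/11.4² = 10.50 W/m².
TOA radiative forcing: ΔF = (1−α)ΔS/4 = 0.74·(+0.431)/4 = 0.07974 W/m².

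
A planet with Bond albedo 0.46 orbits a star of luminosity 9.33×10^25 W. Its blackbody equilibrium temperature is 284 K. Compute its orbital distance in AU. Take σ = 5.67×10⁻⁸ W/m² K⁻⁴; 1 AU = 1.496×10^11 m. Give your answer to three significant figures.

Required flux: S = 4σT⁴/(1−α) = 2732 W/m².
Then d = [L/(4πS)]^(1/2) = 5.213×10^10 m, i.e. 0.3485 AU.

0.348 AU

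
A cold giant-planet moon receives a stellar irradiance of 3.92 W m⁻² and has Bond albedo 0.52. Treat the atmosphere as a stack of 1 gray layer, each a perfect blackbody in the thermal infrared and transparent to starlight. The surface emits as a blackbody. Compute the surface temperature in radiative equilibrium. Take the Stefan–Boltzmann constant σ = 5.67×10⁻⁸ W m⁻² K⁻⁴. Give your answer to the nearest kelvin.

64 K

Top-of-atmosphere balance: σT_e⁴ = S(1−α)/4 = 0.4704 W m⁻² → T_e = 53.67 K.
With N = 1 opaque layers, T_s = (N+1)^(1/4)·T_e = 2^(1/4)·53.67 = 63.82 K.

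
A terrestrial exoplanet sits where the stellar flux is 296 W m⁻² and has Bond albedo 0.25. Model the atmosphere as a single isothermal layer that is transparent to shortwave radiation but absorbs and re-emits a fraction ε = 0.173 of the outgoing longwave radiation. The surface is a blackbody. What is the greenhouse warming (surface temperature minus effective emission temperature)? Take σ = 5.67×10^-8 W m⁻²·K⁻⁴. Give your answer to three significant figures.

The planet radiates to space at T_e = [S(1−α)/(4σ)]^(1/4) = 176.9 K.
Surface balance with a leaky layer gives σT_s⁴ = σT_e⁴·2/(2−ε), so T_s = T_e·[2/(2−0.173)]^(1/4) = 180.9 K.
Greenhouse warming: T_s − T_e = 4.046 K.

4.05 K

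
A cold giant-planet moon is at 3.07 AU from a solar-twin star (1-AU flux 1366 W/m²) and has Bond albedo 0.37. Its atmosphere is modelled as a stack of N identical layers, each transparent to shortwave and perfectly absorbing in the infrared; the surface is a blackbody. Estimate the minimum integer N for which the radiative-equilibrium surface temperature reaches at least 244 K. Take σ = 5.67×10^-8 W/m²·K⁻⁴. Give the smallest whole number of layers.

Irradiance scales as 1/d², so S = 1366 W/m² × (1/3.07)² = 144.9 W/m².
The effective emission temperature is T_e = [S(1−α)/(4σ)]^¼ = 141.7 K.
Since T_s⁴ = (N+1)T_e⁴, we need N ≥ (T_s/T_e)⁴ − 1 = 7.804.
So N ≥ 7.804; the smallest integer is N = 8.

8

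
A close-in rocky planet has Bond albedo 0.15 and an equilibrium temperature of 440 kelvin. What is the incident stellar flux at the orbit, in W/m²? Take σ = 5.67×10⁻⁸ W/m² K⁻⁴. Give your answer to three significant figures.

10000 W/m²

Invert the energy balance for S: S = 4σT⁴/(1−α).
The emitted flux is σT⁴ = 2125 W/m².
S = 4·2125/0.85 = 10000 W/m².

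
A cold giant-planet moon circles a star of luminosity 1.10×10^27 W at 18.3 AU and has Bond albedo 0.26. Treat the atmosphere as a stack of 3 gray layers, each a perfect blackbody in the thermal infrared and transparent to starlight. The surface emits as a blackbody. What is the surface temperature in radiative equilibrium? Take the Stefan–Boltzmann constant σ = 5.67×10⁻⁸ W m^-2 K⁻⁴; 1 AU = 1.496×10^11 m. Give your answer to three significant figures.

111 K

Orbital distance: d = 18.3 AU = 2.738×10^12 m.
Spreading L over a sphere of radius d: S = 1.10×10^27/(4π·2.74×10^12²) = 11.68 W m^-2.
Top-of-atmosphere balance: σT_e⁴ = S(1−α)/4 = 2.161 W m^-2 → T_e = 78.57 K.
With N = 3 opaque layers, T_s = (N+1)^(1/4)·T_e = 4^(1/4)·78.57 = 111.1 K.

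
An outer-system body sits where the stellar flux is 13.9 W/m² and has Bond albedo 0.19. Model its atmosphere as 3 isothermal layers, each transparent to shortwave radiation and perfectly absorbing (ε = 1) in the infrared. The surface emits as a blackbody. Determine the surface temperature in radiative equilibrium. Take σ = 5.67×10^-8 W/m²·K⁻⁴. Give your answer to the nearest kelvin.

OLR = S(1−α)/4 = 2.815 W/m²; the top layer radiates at T_e = 83.94 K.
With N = 3 opaque layers, T_s = (N+1)^(1/4)·T_e = 4^(1/4)·83.94 = 118.7 K.

119 K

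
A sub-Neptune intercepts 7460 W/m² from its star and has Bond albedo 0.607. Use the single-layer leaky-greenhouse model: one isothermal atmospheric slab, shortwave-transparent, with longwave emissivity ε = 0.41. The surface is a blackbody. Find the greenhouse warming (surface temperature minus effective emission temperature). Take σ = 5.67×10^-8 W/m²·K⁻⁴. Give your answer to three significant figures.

The planet radiates to space at T_e = [S(1−α)/(4σ)]^(1/4) = 337.2 K.
Surface balance with a leaky layer gives σT_s⁴ = σT_e⁴·2/(2−ε), so T_s = T_e·[2/(2−0.41)]^(1/4) = 357.1 K.
T_s − T_e = 357.1 − 337.2 = 19.90 K.

19.9 K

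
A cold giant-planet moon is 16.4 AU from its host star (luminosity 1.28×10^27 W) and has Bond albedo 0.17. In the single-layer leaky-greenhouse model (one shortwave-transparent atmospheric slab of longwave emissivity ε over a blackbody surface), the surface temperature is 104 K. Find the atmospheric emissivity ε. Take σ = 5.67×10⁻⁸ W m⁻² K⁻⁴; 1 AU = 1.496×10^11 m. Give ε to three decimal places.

0.941

d = 16.4 × 1.496×10^11 m = 2.453×10^12 m.
Spreading L over a sphere of radius d: S = 1.28×10^27/(4π·2.45×10^12²) = 16.92 W m⁻².
First, T_e = [16.92·(1−0.17)/(4σ)]^(1/4) = 88.71 K.
Since (2−ε)/2 = (T_e/T_s)⁴ = 0.5294, ε = 0.9413.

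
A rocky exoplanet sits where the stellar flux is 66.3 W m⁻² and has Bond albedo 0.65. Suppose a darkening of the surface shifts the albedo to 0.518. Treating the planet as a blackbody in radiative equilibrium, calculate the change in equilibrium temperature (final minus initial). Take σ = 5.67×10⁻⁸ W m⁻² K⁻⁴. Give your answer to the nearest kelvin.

With α = 0.65, T₁ = 100.6 K.
Final:   T₂ = [S(1−0.518)/(4σ)]^(1/4) = 109.0 K.
ΔT = T₂ − T₁ = 8.377 K.

8 K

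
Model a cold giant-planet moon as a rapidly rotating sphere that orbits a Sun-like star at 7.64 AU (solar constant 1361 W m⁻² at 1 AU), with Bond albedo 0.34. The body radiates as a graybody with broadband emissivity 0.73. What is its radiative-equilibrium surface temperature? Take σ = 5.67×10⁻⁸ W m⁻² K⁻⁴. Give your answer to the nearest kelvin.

Flux at the orbit: S = 1361/(7.64)² = 23.32 W m⁻².
The planet absorbs (1−α)S over its disc πR² and re-emits over 4πR², so the mean absorbed flux is (1−0.34)·23.32/4 = 3.847 W m⁻².
Radiative balance εσT⁴ = 3.847 gives T = [3.847/(0.73·σ)]^(1/4) = 98.19 K.

98 kelvin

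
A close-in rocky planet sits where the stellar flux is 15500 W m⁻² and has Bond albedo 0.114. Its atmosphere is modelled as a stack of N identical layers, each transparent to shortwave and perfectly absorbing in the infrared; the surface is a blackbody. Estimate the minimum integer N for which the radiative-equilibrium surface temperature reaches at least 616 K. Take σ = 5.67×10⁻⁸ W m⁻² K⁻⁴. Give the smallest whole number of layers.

2

Top-of-atmosphere balance: σT_e⁴ = S(1−α)/4 = 3433 W m⁻² → T_e = 496.1 K.
Since T_s⁴ = (N+1)T_e⁴, we need N ≥ (T_s/T_e)⁴ − 1 = 1.378.
So N ≥ 1.378; the smallest integer is N = 2.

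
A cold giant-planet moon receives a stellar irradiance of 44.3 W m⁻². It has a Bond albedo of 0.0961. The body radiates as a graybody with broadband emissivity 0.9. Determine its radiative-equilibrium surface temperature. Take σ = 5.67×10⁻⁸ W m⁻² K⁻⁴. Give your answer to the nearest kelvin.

Absorbed flux (global mean): S(1−α)/4 = 44.30·0.904/4 = 10.01 W m⁻².
Equating to εσT⁴ with ε = 0.9: T = (10.01/0.9σ)^(1/4) = 118.3 K.

118 K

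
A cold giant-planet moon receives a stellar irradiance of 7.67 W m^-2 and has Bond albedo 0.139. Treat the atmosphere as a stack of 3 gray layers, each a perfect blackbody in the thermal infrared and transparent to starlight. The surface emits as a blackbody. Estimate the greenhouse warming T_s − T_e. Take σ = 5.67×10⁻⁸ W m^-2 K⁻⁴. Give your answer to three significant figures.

Top-of-atmosphere balance: σT_e⁴ = S(1−α)/4 = 1.651 W m^-2 → T_e = 73.46 K.
Surface: T_s = (4)^¼·T_e = 103.9 K.
Warming: T_s − T_e = 30.43 K.

30.4 K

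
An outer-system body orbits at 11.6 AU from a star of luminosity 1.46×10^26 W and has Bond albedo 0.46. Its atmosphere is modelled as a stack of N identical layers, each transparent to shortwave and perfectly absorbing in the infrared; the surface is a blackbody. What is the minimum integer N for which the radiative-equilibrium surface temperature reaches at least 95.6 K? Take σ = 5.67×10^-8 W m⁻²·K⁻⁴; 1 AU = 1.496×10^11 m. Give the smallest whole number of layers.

9

Orbital distance: d = 11.6 AU = 1.735×10^12 m.
Spreading L over a sphere of radius d: S = 1.46×10^26/(4π·1.74×10^12²) = 3.858 W m⁻².
The effective emission temperature is T_e = [S(1−α)/(4σ)]^¼ = 55.05 K.
T_s = (N+1)^(1/4)·T_e ≥ 95.6 K requires N+1 ≥ (T_s/T_e)⁴ = (95.6/55.05)⁴ = 9.093.
So N ≥ 8.093; the smallest integer is N = 9.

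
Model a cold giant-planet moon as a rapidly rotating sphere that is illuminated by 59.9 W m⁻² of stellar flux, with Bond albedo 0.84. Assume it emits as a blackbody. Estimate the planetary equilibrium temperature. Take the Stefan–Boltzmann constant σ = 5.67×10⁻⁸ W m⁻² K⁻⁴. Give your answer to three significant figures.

The planet absorbs (1−α)S over its disc πR² and re-emits over 4πR², so the mean absorbed flux is (1−0.84)·59.90/4 = 2.396 W m⁻².
In equilibrium σT⁴ equals this, so T = 80.63 K.

80.6 K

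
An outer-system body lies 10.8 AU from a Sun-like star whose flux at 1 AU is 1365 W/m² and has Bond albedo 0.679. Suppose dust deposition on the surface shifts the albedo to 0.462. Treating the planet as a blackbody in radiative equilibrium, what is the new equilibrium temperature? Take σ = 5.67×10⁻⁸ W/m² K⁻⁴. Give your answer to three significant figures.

Irradiance scales as 1/d², so S = 1365 W/m² × (1/10.8)² = 11.70 W/m².
With the new albedo, S(1−α₂)/4 = 1.574 W/m², so T₂ = 72.59 K.

72.6 K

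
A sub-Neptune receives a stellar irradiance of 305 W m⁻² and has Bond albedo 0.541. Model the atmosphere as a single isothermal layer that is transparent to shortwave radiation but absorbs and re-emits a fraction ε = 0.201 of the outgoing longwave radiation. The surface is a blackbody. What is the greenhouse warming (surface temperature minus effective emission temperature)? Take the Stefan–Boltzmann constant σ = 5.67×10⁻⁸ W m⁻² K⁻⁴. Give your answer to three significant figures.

At the top of the atmosphere, σT_e⁴ = S(1−α)/4 = 35.00 W m⁻², giving T_e = 157.6 K.
For a single slab of emissivity ε, T_s⁴ = 2T_e⁴/(2−ε); thus T_s = 157.6·(1.112)^(1/4) = 161.9 K.
The atmosphere warms the surface by 4.229 K.

4.23 K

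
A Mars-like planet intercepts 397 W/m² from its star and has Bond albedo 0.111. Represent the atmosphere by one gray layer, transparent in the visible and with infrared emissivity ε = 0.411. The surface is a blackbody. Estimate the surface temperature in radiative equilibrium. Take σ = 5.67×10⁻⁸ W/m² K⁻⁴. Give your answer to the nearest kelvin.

210 kelvin

The planet radiates to space at T_e = [S(1−α)/(4σ)]^(1/4) = 198.6 K.
Surface balance with a leaky layer gives σT_s⁴ = σT_e⁴·2/(2−ε), so T_s = T_e·[2/(2−0.411)]^(1/4) = 210.4 K.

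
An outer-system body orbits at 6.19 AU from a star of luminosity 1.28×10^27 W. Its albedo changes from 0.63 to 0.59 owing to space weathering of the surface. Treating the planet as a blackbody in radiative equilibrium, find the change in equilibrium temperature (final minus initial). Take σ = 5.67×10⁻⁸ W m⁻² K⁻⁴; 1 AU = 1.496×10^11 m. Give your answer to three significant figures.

3.07 K

Orbital distance: d = 6.19 AU = 9.260×10^11 m.
S = L/(4πd²) = 118.8 W m⁻².
With α = 0.63, T₁ = 118.0 K.
Final:   T₂ = [S(1−0.59)/(4σ)]^(1/4) = 121.1 K.
ΔT = T₂ − T₁ = 3.067 K.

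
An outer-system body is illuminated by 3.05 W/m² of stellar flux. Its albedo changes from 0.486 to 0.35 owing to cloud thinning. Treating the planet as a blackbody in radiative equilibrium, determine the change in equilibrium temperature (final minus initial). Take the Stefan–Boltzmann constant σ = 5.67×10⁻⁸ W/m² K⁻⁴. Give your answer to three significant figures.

Initial: T₁ = [S(1−0.486)/(4σ)]^(1/4) = 51.27 K.
Final:   T₂ = [S(1−0.35)/(4σ)]^(1/4) = 54.37 K.
Change: 54.37 − 51.27 = 3.099 K.

3.10 K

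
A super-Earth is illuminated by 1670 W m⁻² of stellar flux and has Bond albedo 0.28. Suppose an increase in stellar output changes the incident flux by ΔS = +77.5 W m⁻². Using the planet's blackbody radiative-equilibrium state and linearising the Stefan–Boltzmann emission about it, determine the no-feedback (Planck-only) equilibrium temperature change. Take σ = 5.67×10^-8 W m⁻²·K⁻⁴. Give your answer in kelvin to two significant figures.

3.1 kelvin

Reference equilibrium: T_e = [S(1−α)/(4σ)]^(1/4) = 269.8 K.
Only a fraction (1−α) is absorbed and it's spread over 4πR², so ΔF = (1−α)ΔS/4 = 13.95 W m⁻².
Planck response: λ_P = 4σT_e³ = 4·5.67×10⁻⁸·(269.8)³ = 4.456 W m⁻²/K.
ΔT₀ = ΔF/λ_P = 13.95/4.456 = 3.13 K.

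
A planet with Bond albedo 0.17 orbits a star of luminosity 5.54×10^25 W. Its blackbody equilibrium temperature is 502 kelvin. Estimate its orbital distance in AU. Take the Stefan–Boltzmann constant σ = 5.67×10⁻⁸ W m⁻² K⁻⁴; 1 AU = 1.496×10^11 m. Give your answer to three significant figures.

Energy balance gives S = 4σT⁴/(1−α) = 17350 W m⁻².
From L = 4πd²S, d = √(5.54×10^25/(4π·17350)) = 1.594×10^10 m = 0.1065 AU.

0.107 AU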